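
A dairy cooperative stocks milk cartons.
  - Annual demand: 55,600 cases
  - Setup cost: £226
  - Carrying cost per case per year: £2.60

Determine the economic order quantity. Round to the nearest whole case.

EOQ = √(2DS/H) = √(2 × 55,600 × 226 / 2.6)
    = √(9,665,846.15) ≈ 3,108.99

3,109 cases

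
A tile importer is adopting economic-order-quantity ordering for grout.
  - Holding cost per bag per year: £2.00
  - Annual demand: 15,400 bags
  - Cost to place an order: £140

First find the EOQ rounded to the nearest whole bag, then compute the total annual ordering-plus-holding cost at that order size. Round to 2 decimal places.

Optimal lot size Q* = (2 × 15,400 × £140 / £2)^½ ≈ 1,468.33 → Q = 1,468 bags
Annual ordering cost = (D/Q)·S = (15,400/1,468) × 140 = £1,468.66
Annual holding cost  = (Q/2)·H = (1,468/2) × 2 = £1,468.00
Total = £1,468.66 + £1,468.00 = £2,936.66

£2,936.66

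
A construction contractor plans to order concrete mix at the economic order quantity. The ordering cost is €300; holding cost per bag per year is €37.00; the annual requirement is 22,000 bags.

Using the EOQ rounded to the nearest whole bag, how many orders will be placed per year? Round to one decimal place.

EOQ = √(2DS/H) = √(2 × 22,000 × 300 / 37)
    = √(356,756.76) ≈ 597.29 → Q = 597
Orders per year = D/Q = 22,000 / 597 = 36.851

36.9 orders per year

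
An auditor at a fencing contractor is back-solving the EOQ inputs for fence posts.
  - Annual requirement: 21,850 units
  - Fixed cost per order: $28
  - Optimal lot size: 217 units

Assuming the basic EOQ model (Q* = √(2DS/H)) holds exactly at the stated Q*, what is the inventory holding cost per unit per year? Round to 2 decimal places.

$25.98

Since Q* = (2DS/H)^½, squaring gives Q*²·H = 2DS.
H = 2DS / Q² = 2 × 21,850 × 28 / 217² = 25.9848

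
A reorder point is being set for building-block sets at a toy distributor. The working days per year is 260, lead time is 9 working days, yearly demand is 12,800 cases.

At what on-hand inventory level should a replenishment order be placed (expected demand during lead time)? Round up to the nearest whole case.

444 cases

Daily demand d = 12,800 / 260 = 49.231 cases/day
Demand during lead time = 49.231 × 9 = 443.08
Reorder point = 443.08 → round up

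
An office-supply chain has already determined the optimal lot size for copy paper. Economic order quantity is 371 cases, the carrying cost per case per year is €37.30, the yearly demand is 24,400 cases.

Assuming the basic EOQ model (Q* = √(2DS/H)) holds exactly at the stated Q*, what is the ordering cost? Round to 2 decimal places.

€105.21

From Q* = √(2DS/H) ⇒ Q*² = 2DS/H.
S = Q²H / (2D) = 371² × 37.3 / (2 × 24,400) = 105.2051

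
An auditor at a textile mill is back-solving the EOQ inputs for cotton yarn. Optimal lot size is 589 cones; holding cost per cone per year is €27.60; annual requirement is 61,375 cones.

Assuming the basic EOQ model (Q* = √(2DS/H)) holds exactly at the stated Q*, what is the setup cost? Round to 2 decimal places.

EOQ relation: Q² = 2DS/H, so rearrange for the unknown.
S = Q²H / (2D) = 589² × 27.6 / (2 × 61,375) = 78.0042

€78.00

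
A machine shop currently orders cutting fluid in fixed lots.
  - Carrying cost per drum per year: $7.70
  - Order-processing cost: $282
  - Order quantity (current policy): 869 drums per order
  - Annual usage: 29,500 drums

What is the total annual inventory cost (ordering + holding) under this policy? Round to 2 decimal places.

Ordering: D/Q × S = 29,500/869 × $282 = $9,573.07
Holding:  Q/2 × H = 869/2 × $7.7 = $3,345.65
Total = $9,573.07 + $3,345.65 = $12,918.72

$12,918.72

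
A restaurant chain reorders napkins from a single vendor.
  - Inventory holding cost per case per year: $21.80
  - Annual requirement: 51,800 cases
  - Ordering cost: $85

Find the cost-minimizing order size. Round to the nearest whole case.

EOQ = √(2DS/H) = √(2 × 51,800 × 85 / 21.8)
    = √(403,944.95) ≈ 635.57

636 cases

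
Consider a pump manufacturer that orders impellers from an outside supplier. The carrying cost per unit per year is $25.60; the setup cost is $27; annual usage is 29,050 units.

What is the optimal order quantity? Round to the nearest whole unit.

248 units

Q* = √(2·D·S / H) = √(2·29,050·27 / 25.6) = √61,277.3 ≈ 247.54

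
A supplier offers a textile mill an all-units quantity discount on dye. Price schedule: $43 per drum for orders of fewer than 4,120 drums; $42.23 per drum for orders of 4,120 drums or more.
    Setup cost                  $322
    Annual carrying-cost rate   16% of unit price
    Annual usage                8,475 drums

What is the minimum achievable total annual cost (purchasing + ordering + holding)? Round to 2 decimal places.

H₁ = 16%×$43 = $6.8800;  H₂ = 16%×$42.23 = $6.7568
EOQ₁ = √(2×8,475×322/6.8800) = 890.67  (< 4,120, feasible at tier 1)
EOQ₂ = √(2×8,475×322/6.7568) = 898.76  (< 4,120 → use Q = 4,120 at tier-2 price)
TC(tier 1 (EOQ₁), Q≈890.7) = $370,552.83
TC(tier 2, Q≈4,120.0) = $372,480.62
Minimum at tier 1 (EOQ₁): $370,552.83

$370,552.83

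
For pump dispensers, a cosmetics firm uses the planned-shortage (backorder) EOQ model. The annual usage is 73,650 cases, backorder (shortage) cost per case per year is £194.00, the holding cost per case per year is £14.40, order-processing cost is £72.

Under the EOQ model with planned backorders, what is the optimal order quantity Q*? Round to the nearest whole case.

889 cases

Q* = √(2DS/H) · √((H + b)/b)
   = √(2 × 73,650 × 72 / 14.4) · √((14.4 + 194) / 194)
   = 858.196 × 1.0364 ≈ 889.48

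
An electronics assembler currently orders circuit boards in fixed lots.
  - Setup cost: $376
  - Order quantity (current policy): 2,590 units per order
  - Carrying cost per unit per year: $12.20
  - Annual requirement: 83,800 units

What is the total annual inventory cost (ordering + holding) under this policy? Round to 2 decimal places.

$27,964.56

Annual ordering cost = (D/Q)·S = (83,800/2,590) × 376 = $12,165.56
Annual holding cost  = (Q/2)·H = (2,590/2) × 12.2 = $15,799.00
Total = $12,165.56 + $15,799.00 = $27,964.56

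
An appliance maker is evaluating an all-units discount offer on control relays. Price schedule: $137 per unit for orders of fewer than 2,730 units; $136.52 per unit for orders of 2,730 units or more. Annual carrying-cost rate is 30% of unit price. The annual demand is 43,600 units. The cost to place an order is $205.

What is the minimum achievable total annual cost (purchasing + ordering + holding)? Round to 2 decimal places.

H₁ = 30%×$137 = $41.1000;  H₂ = 30%×$136.52 = $40.9560
EOQ₁ = √(2×43,600×205/41.1000) = 659.50  (< 2,730, feasible at tier 1)
EOQ₂ = √(2×43,600×205/40.9560) = 660.66  (< 2,730 → use Q = 2,730 at tier-2 price)
TC(tier 1 (EOQ₁), Q≈659.5) = $6,000,305.42
TC(tier 2, Q≈2,730.0) = $6,011,450.93
Minimum at tier 1 (EOQ₁): $6,000,305.42

$6,000,305.42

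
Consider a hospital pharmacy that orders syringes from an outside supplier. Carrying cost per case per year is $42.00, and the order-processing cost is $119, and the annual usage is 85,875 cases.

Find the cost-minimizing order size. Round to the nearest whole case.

EOQ = √(2DS/H) = √(2 × 85,875 × 119 / 42)
    = √(486,625.00) ≈ 697.59

698 cases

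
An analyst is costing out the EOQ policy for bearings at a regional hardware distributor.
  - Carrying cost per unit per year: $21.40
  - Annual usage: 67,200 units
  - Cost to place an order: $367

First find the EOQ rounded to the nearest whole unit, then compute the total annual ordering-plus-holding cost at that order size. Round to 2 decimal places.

$32,489.24

2DS/H = 2·67,200·367/21.4 = 2,304,897.20
EOQ = √2,304,897.20 ≈ 1,518.19 → Q = 1,518 units
Ordering: D/Q × S = 67,200/1,518 × $367 = $16,246.64
Holding:  Q/2 × H = 1,518/2 × $21.4 = $16,242.60
Total = $16,246.64 + $16,242.60 = $32,489.24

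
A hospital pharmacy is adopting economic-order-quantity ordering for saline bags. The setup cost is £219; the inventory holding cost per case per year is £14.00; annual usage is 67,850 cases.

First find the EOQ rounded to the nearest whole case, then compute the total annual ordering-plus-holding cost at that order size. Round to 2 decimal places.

£20,397.46

Optimal lot size Q* = (2 × 67,850 × £219 / £14)^½ ≈ 1,456.96 → Q = 1,457 cases
Ordering: D/Q × S = 67,850/1,457 × £219 = £10,198.46
Holding:  Q/2 × H = 1,457/2 × £14 = £10,199.00
Total = £10,198.46 + £10,199.00 = £20,397.46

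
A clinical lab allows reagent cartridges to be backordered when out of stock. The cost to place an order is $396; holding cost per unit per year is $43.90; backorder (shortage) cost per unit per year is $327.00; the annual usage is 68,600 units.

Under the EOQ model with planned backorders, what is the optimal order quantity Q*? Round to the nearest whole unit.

1,185 units

Q* = √(2DS/H) · √((H + b)/b)
   = √(2 × 68,600 × 396 / 43.9) · √((43.9 + 327) / 327)
   = 1,112.480 × 1.0650 ≈ 1,184.81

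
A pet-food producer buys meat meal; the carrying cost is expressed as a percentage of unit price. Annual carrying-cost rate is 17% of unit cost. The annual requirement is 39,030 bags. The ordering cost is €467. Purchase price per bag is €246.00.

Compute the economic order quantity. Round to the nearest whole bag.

934 bags

Holding cost per bag per year: H = 17% × €246 = €41.8200
2DS/H = 2·39,030·467/41.82 = 871,688.67
EOQ = √871,688.67 ≈ 933.64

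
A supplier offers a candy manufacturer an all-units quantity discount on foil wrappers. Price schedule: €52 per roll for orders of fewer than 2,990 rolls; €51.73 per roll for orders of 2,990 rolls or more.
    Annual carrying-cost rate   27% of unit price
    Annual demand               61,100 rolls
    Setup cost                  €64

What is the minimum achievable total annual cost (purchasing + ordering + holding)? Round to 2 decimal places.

H₁ = 27%×€52 = €14.0400;  H₂ = 27%×€51.73 = €13.9671
EOQ₁ = √(2×61,100×64/14.0400) = 746.35  (< 2,990, feasible at tier 1)
EOQ₂ = √(2×61,100×64/13.9671) = 748.29  (< 2,990 → use Q = 2,990 at tier-2 price)
TC(tier 1 (EOQ₁), Q≈746.3) = €3,187,678.74
TC(tier 2, Q≈2,990.0) = €3,182,891.64
Minimum at tier 2: €3,182,891.64

€3,182,891.64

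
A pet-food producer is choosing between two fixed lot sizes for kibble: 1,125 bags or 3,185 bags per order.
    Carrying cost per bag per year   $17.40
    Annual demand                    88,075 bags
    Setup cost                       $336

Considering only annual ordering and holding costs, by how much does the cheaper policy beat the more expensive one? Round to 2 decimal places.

$908.36

Annual cost at Q: ordering D·S/Q plus holding Q·H/2.
TC(1,125) = (88,075/1,125)×336 + (1,125/2)×17.4 = $36,092.57
TC(3,185) = (88,075/3,185)×336 + (3,185/2)×17.4 = $37,000.93
|ΔTC| = |$36,092.57 − $37,000.93| = $908.36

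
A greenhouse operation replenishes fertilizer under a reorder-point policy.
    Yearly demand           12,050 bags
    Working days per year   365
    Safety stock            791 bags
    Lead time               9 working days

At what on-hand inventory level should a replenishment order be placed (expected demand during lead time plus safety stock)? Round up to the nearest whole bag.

Daily demand d = 12,050 / 365 = 33.014 bags/day
Demand during lead time = 33.014 × 9 = 297.12
Reorder point = 297.12 + 791 = 1,088.12 → round up

1,089 bags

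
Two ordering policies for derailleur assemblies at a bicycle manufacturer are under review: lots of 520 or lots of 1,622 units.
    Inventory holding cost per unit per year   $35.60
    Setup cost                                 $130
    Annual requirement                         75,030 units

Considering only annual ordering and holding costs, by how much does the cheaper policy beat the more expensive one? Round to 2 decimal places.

$6,871.60

For each Q, cost = (D/Q)·S + (Q/2)·H.
TC(520) = (75,030/520)×130 + (520/2)×35.6 = $28,013.50
TC(1,622) = (75,030/1,622)×130 + (1,622/2)×35.6 = $34,885.10
|ΔTC| = |$28,013.50 − $34,885.10| = $6,871.60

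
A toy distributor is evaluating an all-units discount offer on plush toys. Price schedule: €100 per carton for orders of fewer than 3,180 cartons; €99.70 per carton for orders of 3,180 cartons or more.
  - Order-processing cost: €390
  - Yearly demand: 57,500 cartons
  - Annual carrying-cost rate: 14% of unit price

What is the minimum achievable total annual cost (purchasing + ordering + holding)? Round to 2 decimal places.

€5,761,995.11

H₁ = 14%×€100 = €14.0000;  H₂ = 14%×€99.70 = €13.9580
EOQ₁ = √(2×57,500×390/14.0000) = 1,789.85  (< 3,180, feasible at tier 1)
EOQ₂ = √(2×57,500×390/13.9580) = 1,792.54  (< 3,180 → use Q = 3,180 at tier-2 price)
TC(tier 1 (EOQ₁), Q≈1,789.9) = €5,775,057.93
TC(tier 2, Q≈3,180.0) = €5,761,995.11
Minimum at tier 2: €5,761,995.11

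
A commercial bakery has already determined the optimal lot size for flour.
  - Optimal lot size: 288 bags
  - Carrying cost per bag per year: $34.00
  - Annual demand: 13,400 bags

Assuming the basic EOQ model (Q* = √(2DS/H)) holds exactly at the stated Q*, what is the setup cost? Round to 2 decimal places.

$105.23

From Q* = √(2DS/H) ⇒ Q*² = 2DS/H.
S = Q²H / (2D) = 288² × 34 / (2 × 13,400) = 105.2275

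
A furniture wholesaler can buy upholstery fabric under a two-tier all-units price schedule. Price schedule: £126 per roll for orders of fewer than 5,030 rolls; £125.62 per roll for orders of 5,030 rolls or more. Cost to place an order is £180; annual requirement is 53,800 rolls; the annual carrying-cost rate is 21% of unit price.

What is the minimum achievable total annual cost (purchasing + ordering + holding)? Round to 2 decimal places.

H₁ = 21%×£126 = £26.4600;  H₂ = 21%×£125.62 = £26.3802
EOQ₁ = √(2×53,800×180/26.4600) = 855.55  (< 5,030, feasible at tier 1)
EOQ₂ = √(2×53,800×180/26.3802) = 856.85  (< 5,030 → use Q = 5,030 at tier-2 price)
TC(tier 1 (EOQ₁), Q≈855.6) = £6,801,437.96
TC(tier 2, Q≈5,030.0) = £6,826,627.45
Minimum at tier 1 (EOQ₁): £6,801,437.96

£6,801,437.96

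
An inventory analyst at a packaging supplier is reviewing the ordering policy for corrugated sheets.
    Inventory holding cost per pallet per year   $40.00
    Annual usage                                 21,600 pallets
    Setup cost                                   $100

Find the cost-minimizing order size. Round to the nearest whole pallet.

2DS/H = 2·21,600·100/40 = 108,000.00
EOQ = √108,000.00 ≈ 328.63

329 pallets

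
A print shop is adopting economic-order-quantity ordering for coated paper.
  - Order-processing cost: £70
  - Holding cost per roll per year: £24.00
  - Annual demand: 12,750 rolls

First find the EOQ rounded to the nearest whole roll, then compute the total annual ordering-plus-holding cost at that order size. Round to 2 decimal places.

£6,545.23

EOQ = √(2DS/H) = √(2 × 12,750 × 70 / 24)
    = √(74,375.00) ≈ 272.72 → Q = 273 rolls
Annual ordering cost = (D/Q)·S = (12,750/273) × 70 = £3,269.23
Annual holding cost  = (Q/2)·H = (273/2) × 24 = £3,276.00
Total = £3,269.23 + £3,276.00 = £6,545.23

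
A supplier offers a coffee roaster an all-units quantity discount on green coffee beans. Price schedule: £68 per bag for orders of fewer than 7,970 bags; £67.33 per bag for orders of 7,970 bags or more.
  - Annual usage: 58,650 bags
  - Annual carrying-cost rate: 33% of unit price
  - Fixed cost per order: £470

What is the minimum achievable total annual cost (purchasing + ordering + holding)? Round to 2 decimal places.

H₁ = 33%×£68 = £22.4400;  H₂ = 33%×£67.33 = £22.2189
EOQ₁ = √(2×58,650×470/22.4400) = 1,567.42  (< 7,970, feasible at tier 1)
EOQ₂ = √(2×58,650×470/22.2189) = 1,575.20  (< 7,970 → use Q = 7,970 at tier-2 price)
TC(tier 1 (EOQ₁), Q≈1,567.4) = £4,023,373.00
TC(tier 2, Q≈7,970.0) = £4,040,905.47
Minimum at tier 1 (EOQ₁): £4,023,373.00

£4,023,373.00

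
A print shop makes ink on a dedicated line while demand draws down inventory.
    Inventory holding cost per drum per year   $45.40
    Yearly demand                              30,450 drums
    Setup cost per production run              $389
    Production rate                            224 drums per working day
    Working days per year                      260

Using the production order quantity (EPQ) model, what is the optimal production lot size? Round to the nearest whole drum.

1,046 drums

Daily demand d = 30,450/260 = 117.115; p = 224; 1 − d/p = 0.47716
EPQ = √(2DS / (H(1 − d/p)))
    = √(2 × 30,450 × 389 / (45.4 × 0.47716)) ≈ 1,045.74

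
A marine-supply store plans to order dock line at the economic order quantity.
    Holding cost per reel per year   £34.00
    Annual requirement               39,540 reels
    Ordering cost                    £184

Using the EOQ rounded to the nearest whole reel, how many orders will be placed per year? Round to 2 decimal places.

Q* = √(2·D·S / H) = √(2·39,540·184 / 34) = √427,962.4 ≈ 654.19 → Q = 654
Orders per year = D/Q = 39,540 / 654 = 60.459

60.46 orders per year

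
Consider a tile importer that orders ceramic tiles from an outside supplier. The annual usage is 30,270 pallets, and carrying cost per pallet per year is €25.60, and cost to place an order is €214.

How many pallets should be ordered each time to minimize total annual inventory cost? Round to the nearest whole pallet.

711 pallets

2DS/H = 2·30,270·214/25.6 = 506,076.56
EOQ = √506,076.56 ≈ 711.39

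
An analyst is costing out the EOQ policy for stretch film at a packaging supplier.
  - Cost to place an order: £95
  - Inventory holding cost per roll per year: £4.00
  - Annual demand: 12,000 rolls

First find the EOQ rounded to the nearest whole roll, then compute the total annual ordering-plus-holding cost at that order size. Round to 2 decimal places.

2DS/H = 2·12,000·95/4 = 570,000.00
EOQ = √570,000.00 ≈ 754.98 → Q = 755 rolls
Annual ordering cost = (D/Q)·S = (12,000/755) × 95 = £1,509.93
Annual holding cost  = (Q/2)·H = (755/2) × 4 = £1,510.00
Total = £1,509.93 + £1,510.00 = £3,019.93

£3,019.93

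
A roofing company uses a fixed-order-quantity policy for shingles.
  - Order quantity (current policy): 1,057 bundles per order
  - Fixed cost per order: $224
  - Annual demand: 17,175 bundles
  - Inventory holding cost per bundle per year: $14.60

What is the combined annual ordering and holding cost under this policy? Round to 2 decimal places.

Ordering: D/Q × S = 17,175/1,057 × $224 = $3,639.74
Holding:  Q/2 × H = 1,057/2 × $14.6 = $7,716.10
Total = $3,639.74 + $7,716.10 = $11,355.84

$11,355.84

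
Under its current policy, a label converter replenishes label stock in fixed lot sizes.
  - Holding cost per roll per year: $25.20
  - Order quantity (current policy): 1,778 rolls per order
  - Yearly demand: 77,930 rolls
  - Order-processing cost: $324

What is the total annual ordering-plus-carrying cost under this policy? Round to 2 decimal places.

Ordering: D/Q × S = 77,930/1,778 × $324 = $14,200.97
Holding:  Q/2 × H = 1,778/2 × $25.2 = $22,402.80
Total = $14,200.97 + $22,402.80 = $36,603.77

$36,603.77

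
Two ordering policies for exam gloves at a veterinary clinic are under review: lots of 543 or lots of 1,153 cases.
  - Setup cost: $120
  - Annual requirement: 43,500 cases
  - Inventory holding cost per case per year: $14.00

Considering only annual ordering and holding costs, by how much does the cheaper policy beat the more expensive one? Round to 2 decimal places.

$815.94

For each Q, cost = (D/Q)·S + (Q/2)·H.
TC(543) = (43,500/543)×120 + (543/2)×14 = $13,414.26
TC(1,153) = (43,500/1,153)×120 + (1,153/2)×14 = $12,598.32
Cheaper: Q = 1,153.  Difference = $815.94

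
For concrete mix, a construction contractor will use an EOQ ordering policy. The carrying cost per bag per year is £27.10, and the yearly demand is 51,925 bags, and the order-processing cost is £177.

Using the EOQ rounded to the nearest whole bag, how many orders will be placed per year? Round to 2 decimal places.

Optimal lot size Q* = (2 × 51,925 × £177 / £27.1)^½ ≈ 823.58 → Q = 824
Orders per year = D/Q = 51,925 / 824 = 63.016

63.02 orders per year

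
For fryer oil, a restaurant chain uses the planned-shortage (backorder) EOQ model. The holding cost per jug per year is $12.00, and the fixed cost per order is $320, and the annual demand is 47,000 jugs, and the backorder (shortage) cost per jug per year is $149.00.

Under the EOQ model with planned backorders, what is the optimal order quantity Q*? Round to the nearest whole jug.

Basic EOQ = √(2·47,000·320/12) = 1,583.246
Backorder adjustment √((H+b)/b) = √((12+149)/149) = 1.0395
Q* = 1,583.246 × 1.0395 ≈ 1,645.77

1,646 jugs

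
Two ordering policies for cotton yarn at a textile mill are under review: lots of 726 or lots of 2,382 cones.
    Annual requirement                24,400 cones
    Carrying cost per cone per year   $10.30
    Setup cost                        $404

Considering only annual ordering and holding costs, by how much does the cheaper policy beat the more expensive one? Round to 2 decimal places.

$911.19

Annual cost at Q: ordering D·S/Q plus holding Q·H/2.
TC(726) = (24,400/726)×404 + (726/2)×10.3 = $17,316.86
TC(2,382) = (24,400/2,382)×404 + (2,382/2)×10.3 = $16,405.67
Cheaper: Q = 2,382.  Difference = $911.19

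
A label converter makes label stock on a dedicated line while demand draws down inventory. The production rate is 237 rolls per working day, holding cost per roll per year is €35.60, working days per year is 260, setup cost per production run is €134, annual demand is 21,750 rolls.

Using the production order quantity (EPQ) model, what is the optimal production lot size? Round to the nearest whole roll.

d = 21,750/260 = 83.6538 rolls/day;  effective holding cost H(1 − d/p) = 35.6·(1 − 83.6538/237) = 23.03427
Q* = √(2DS / H_eff) = √(2·21,750·134 / 23.03427) ≈ 503.05

503 rolls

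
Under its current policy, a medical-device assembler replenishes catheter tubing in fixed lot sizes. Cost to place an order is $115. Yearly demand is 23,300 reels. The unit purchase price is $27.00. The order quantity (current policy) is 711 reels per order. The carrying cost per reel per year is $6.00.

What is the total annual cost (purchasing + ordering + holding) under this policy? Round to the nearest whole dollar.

Orders/yr = 23,300/711 = 32.771; ordering cost = 32.771 × $115 = $3,768.64
Average inventory = 711/2 = 355.5; holding cost = 355.5 × $6 = $2,133.00
Purchase cost = D·C = 23,300 × 27 = $629,100.00
Total = $3,768.64 + $2,133.00 + $629,100.00 = $635,001.64

$635,002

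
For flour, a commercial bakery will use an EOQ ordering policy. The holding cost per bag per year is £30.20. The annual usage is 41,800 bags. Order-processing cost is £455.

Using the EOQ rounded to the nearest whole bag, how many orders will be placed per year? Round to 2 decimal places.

2DS/H = 2·41,800·455/30.2 = 1,259,536.42
EOQ = √1,259,536.42 ≈ 1,122.29 → Q = 1,122
N = D/Q = 41,800/1,122 ≈ 37.255 orders/yr

37.25 orders per year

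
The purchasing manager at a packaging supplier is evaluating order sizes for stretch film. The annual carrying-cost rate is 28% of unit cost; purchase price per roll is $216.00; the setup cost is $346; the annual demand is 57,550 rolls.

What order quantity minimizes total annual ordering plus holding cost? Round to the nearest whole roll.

811 rolls

Carrying cost H = $216 × 28% = $60.4800/roll/yr
2DS/H = 2·57,550·346/60.48 = 658,475.53
EOQ = √658,475.53 ≈ 811.47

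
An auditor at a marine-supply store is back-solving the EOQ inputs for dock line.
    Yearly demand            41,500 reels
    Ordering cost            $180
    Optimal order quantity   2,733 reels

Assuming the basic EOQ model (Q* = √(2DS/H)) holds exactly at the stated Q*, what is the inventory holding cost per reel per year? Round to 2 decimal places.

From Q* = √(2DS/H) ⇒ Q*² = 2DS/H.
H = 2DS / Q² = 2 × 41,500 × 180 / 2,733² = 2.0002

$2.00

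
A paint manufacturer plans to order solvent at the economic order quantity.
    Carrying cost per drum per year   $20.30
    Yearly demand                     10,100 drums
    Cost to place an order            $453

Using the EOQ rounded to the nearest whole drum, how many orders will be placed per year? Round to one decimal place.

15.1 orders per year

EOQ = √(2DS/H) = √(2 × 10,100 × 453 / 20.3)
    = √(450,768.47) ≈ 671.39 → Q = 671
N = D/Q = 10,100/671 ≈ 15.052 orders/yr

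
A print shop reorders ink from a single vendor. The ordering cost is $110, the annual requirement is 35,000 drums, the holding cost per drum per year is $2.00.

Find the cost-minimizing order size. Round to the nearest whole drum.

1,962 drums

Q* = √(2·D·S / H) = √(2·35,000·110 / 2) = √3,850,000.0 ≈ 1,962.14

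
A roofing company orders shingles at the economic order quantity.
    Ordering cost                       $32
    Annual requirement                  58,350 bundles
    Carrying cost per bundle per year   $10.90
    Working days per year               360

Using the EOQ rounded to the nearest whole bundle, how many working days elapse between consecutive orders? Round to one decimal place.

3.6 days

EOQ = √(2DS/H) = √(2 × 58,350 × 32 / 10.9)
    = √(342,605.50) ≈ 585.33 → Q = 585 bundles
Days between orders = 360 / (D/Q) = 360 / 99.744 ≈ 3.609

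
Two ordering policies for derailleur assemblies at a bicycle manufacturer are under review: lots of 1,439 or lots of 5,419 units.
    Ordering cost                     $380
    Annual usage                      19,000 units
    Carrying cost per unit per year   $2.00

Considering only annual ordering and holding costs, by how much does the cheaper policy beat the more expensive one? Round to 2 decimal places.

Annual cost at Q: ordering D·S/Q plus holding Q·H/2.
TC(1,439) = (19,000/1,439)×380 + (1,439/2)×2 = $6,456.37
TC(5,419) = (19,000/5,419)×380 + (5,419/2)×2 = $6,751.35
|ΔTC| = |$6,456.37 − $6,751.35| = $294.98

$294.98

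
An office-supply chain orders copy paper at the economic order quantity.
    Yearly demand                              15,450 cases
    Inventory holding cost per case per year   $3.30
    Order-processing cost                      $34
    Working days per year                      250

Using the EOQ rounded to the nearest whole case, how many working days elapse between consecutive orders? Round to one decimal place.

2DS/H = 2·15,450·34/3.3 = 318,363.64
EOQ = √318,363.64 ≈ 564.24 → Q = 564 cases
Cycle time = (working days × Q)/D = (250 × 564) / 15,450 = 9.126 days

9.1 days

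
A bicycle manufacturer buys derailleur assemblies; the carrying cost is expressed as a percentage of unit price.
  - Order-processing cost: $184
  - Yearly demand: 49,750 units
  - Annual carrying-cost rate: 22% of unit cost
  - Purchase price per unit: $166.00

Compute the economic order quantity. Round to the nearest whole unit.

H = i·C = 0.22 × $166 = $36.5200 per unit-year
Q* = √(2·D·S / H) = √(2·49,750·184 / 36.52) = √501,314.3 ≈ 708.04

708 units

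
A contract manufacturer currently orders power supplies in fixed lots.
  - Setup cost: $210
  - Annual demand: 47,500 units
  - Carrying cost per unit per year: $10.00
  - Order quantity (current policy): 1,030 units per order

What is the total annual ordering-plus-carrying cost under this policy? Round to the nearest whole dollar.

$14,834

Orders/yr = 47,500/1,030 = 46.117; ordering cost = 46.117 × $210 = $9,684.47
Average inventory = 1,030/2 = 515; holding cost = 515 × $10 = $5,150.00
Total = $9,684.47 + $5,150.00 = $14,834.47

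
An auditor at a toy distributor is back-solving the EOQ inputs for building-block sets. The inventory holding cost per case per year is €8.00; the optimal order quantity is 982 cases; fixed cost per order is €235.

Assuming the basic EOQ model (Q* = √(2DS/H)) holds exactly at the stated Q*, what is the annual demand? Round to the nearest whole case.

Since Q* = (2DS/H)^½, squaring gives Q*²·H = 2DS.
D = Q²H / (2S) = 982² × 8 / (2 × 235) = 16,414.03

16,414 cases per year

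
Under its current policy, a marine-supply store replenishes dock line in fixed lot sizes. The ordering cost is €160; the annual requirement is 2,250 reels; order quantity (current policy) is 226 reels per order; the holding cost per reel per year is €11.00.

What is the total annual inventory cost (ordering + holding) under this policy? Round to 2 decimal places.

€2,835.92

Orders/yr = 2,250/226 = 9.956; ordering cost = 9.956 × €160 = €1,592.92
Average inventory = 226/2 = 113; holding cost = 113 × €11 = €1,243.00
Total = €1,592.92 + €1,243.00 = €2,835.92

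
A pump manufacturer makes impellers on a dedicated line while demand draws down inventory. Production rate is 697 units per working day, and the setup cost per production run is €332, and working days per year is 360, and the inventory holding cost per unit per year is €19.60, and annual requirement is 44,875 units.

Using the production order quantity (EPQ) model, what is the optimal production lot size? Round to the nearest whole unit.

1,361 units

Daily demand d = 44,875/360 = 124.653; p = 697; 1 − d/p = 0.82116
EPQ = √(2DS / (H(1 − d/p)))
    = √(2 × 44,875 × 332 / (19.6 × 0.82116)) ≈ 1,360.65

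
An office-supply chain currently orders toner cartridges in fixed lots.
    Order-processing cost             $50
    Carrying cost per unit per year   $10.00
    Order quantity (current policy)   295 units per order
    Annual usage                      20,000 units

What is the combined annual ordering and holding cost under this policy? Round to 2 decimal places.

Ordering: D/Q × S = 20,000/295 × $50 = $3,389.83
Holding:  Q/2 × H = 295/2 × $10 = $1,475.00
Total = $3,389.83 + $1,475.00 = $4,864.83

$4,864.83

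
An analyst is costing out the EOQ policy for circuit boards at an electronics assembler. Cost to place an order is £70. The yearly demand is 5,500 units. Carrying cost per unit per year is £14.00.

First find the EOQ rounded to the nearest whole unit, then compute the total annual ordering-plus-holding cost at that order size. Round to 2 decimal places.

Q* = √(2·D·S / H) = √(2·5,500·70 / 14) = √55,000.0 ≈ 234.52 → Q = 235 units
Orders/yr = 5,500/235 = 23.404; ordering cost = 23.404 × £70 = £1,638.30
Average inventory = 235/2 = 117.5; holding cost = 117.5 × £14 = £1,645.00
Total = £1,638.30 + £1,645.00 = £3,283.30

£3,283.30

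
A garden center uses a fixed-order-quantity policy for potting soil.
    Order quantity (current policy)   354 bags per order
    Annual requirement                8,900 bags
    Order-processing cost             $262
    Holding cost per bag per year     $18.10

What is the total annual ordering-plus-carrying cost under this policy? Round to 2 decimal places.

$9,790.71

Ordering: D/Q × S = 8,900/354 × $262 = $6,587.01
Holding:  Q/2 × H = 354/2 × $18.1 = $3,203.70
Total = $6,587.01 + $3,203.70 = $9,790.71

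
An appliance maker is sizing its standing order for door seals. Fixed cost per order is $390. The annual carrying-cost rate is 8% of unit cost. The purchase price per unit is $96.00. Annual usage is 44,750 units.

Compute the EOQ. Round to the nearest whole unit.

Carrying cost H = $96 × 8% = $7.6800/unit/yr
Optimal lot size Q* = (2 × 44,750 × $390 / $7.68)^½ ≈ 2,131.88

2,132 units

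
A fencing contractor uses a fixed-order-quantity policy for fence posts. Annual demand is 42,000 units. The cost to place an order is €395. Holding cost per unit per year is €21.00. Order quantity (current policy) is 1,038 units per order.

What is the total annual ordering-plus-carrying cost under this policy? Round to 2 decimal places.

€26,881.66

Ordering: D/Q × S = 42,000/1,038 × €395 = €15,982.66
Holding:  Q/2 × H = 1,038/2 × €21 = €10,899.00
Total = €15,982.66 + €10,899.00 = €26,881.66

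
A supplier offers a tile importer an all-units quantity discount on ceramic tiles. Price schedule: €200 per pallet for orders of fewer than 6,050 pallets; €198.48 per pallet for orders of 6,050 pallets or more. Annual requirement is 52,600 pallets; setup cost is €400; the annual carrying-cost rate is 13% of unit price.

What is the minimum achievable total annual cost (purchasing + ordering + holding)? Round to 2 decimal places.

€10,521,577.95

H₁ = 13%×€200 = €26.0000;  H₂ = 13%×€198.48 = €25.8024
EOQ₁ = √(2×52,600×400/26.0000) = 1,272.19  (< 6,050, feasible at tier 1)
EOQ₂ = √(2×52,600×400/25.8024) = 1,277.05  (< 6,050 → use Q = 6,050 at tier-2 price)
TC(tier 1 (EOQ₁), Q≈1,272.2) = €10,553,076.88
TC(tier 2, Q≈6,050.0) = €10,521,577.95
Minimum at tier 2: €10,521,577.95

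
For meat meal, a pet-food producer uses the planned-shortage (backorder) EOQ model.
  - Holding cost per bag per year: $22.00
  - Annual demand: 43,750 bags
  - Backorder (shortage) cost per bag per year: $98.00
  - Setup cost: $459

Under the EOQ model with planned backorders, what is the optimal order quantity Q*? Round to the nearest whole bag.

1,495 bags

Q* = √(2DS/H) · √((H + b)/b)
   = √(2 × 43,750 × 459 / 22) · √((22 + 98) / 98)
   = 1,351.136 × 1.1066 ≈ 1,495.12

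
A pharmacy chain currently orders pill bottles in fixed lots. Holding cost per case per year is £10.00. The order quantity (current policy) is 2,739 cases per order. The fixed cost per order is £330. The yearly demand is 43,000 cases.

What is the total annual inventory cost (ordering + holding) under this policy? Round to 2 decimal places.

£18,875.72

Orders/yr = 43,000/2,739 = 15.699; ordering cost = 15.699 × £330 = £5,180.72
Average inventory = 2,739/2 = 1369.5; holding cost = 1369.5 × £10 = £13,695.00
Total = £5,180.72 + £13,695.00 = £18,875.72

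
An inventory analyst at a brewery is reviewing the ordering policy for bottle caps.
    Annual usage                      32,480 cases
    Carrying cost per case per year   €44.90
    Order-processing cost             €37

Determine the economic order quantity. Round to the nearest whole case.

EOQ = √(2DS/H) = √(2 × 32,480 × 37 / 44.9)
    = √(53,530.51) ≈ 231.37

231 cases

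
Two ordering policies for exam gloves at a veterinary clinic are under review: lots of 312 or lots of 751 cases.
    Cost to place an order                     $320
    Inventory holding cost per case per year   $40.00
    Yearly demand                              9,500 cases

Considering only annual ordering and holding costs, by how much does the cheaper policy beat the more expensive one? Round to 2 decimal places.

Annual cost at Q: ordering D·S/Q plus holding Q·H/2.
TC(312) = (9,500/312)×320 + (312/2)×40 = $15,983.59
TC(751) = (9,500/751)×320 + (751/2)×40 = $19,067.94
Lots of 312 are cheaper by $3,084.35.

$3,084.35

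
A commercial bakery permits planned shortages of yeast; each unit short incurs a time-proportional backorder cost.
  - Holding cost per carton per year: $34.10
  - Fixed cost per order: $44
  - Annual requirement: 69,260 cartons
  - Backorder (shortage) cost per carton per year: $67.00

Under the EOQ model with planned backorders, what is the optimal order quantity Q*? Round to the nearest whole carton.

519 cartons

Basic EOQ = √(2·69,260·44/34.1) = 422.771
Backorder adjustment √((H+b)/b) = √((34.1+67)/67) = 1.2284
Q* = 422.771 × 1.2284 ≈ 519.33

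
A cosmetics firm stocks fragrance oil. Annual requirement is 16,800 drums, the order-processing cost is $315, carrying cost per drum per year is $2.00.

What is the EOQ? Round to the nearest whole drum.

EOQ = √(2DS/H) = √(2 × 16,800 × 315 / 2)
    = √(5,292,000.00) ≈ 2,300.43

2,300 drums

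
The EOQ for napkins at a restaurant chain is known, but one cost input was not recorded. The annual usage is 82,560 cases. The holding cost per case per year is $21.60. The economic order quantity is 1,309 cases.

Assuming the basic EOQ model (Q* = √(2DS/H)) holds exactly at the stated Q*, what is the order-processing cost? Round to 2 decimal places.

From Q* = √(2DS/H) ⇒ Q*² = 2DS/H.
S = Q²H / (2D) = 1,309² × 21.6 / (2 × 82,560) = 224.1472

$224.15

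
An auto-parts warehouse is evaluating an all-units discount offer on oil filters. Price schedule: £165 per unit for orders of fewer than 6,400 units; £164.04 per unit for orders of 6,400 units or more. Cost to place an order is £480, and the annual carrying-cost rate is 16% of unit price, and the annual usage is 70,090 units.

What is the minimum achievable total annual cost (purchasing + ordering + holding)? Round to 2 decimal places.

H₁ = 16%×£165 = £26.4000;  H₂ = 16%×£164.04 = £26.2464
EOQ₁ = √(2×70,090×480/26.4000) = 1,596.47  (< 6,400, feasible at tier 1)
EOQ₂ = √(2×70,090×480/26.2464) = 1,601.14  (< 6,400 → use Q = 6,400 at tier-2 price)
TC(tier 1 (EOQ₁), Q≈1,596.5) = £11,606,996.90
TC(tier 2, Q≈6,400.0) = £11,586,808.83
Minimum at tier 2: £11,586,808.83

£11,586,808.83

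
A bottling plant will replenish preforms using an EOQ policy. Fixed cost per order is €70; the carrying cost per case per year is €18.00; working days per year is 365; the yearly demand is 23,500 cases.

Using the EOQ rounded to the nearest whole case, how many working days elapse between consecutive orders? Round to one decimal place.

2DS/H = 2·23,500·70/18 = 182,777.78
EOQ = √182,777.78 ≈ 427.53 → Q = 428 cases
Days between orders = 365 / (D/Q) = 365 / 54.907 ≈ 6.648

6.6 days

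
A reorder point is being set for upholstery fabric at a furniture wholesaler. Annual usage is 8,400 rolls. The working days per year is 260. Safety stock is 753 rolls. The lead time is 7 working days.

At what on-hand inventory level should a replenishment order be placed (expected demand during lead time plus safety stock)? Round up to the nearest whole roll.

980 rolls

Daily demand d = 8,400 / 260 = 32.308 rolls/day
Demand during lead time = 32.308 × 7 = 226.15
Reorder point = 226.15 + 753 = 979.15 → round up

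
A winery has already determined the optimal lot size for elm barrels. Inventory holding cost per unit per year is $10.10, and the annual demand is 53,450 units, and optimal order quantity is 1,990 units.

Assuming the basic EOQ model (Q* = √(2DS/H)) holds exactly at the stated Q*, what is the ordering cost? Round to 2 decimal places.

EOQ relation: Q² = 2DS/H, so rearrange for the unknown.
S = Q²H / (2D) = 1,990² × 10.1 / (2 × 53,450) = 374.1535

$374.15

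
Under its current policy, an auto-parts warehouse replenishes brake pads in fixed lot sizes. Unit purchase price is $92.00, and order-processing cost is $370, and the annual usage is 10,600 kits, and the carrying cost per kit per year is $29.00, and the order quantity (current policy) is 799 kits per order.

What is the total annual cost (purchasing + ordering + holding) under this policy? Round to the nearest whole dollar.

$991,694

Orders/yr = 10,600/799 = 13.267; ordering cost = 13.267 × $370 = $4,908.64
Average inventory = 799/2 = 399.5; holding cost = 399.5 × $29 = $11,585.50
Purchase cost = D·C = 10,600 × 92 = $975,200.00
Total = $4,908.64 + $11,585.50 + $975,200.00 = $991,694.14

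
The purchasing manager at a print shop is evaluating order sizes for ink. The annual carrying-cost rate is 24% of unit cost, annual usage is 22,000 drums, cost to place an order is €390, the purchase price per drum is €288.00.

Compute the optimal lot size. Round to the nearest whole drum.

498 drums

H = i·C = 0.24 × €288 = €69.1200 per drum-year
EOQ = √(2DS/H) = √(2 × 22,000 × 390 / 69.12)
    = √(248,263.89) ≈ 498.26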